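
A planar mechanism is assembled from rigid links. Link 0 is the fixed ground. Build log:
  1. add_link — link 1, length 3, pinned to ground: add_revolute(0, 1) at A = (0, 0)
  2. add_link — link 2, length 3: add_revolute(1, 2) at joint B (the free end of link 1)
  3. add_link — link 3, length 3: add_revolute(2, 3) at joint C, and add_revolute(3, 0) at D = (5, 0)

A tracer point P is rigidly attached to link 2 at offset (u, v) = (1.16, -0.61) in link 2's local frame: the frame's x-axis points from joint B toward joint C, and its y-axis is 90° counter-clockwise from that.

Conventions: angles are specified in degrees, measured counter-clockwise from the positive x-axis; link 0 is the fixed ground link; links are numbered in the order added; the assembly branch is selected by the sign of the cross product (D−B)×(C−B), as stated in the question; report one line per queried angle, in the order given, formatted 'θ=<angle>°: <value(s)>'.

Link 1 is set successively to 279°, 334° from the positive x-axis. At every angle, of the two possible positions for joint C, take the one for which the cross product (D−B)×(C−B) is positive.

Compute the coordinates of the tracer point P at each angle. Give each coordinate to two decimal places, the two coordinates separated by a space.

A=(0,0), D=(5.00,0)
θ=279°: B = A + 3.00·(cos279°, sin279°) = (0.4693, -2.9631)
θ=279°: |BD| = 5.4136
θ=279°: circle(B,3.00) ∩ circle(D,3.00): a=2.7068, h=1.2935
θ=279°:   candidates: C₊=(2.0266,-0.3989) cross=7.003; C₋=(3.4427,-2.5641) cross=-7.003
θ=279°:   branch + wants cross > 0 → take C=(2.0266,-0.3989) (cross=7.003)
θ=279°: ex = (C−B)/|BC| = (0.5191,0.8547); ey = (-0.8547,0.5191)
θ=279°: P = B + 1.16·ex + -0.61·ey = (1.5928,-2.2883)
θ=334°: B = A + 3.00·(cos334°, sin334°) = (2.6964, -1.3151)
θ=334°: |BD| = 2.6526
θ=334°: circle(B,3.00) ∩ circle(D,3.00): a=1.3263, h=2.6909
θ=334°:   candidates: C₊=(2.5141,1.6793) cross=7.138; C₋=(5.1823,-2.9945) cross=-7.138
θ=334°:   branch + wants cross > 0 → take C=(2.5141,1.6793) (cross=7.138)
θ=334°: ex = (C−B)/|BC| = (-0.0608,0.9982); ey = (-0.9982,-0.0608)
θ=334°: P = B + 1.16·ex + -0.61·ey = (3.2348,-0.1202)

θ=279°: 1.59 -2.29
θ=334°: 3.23 -0.12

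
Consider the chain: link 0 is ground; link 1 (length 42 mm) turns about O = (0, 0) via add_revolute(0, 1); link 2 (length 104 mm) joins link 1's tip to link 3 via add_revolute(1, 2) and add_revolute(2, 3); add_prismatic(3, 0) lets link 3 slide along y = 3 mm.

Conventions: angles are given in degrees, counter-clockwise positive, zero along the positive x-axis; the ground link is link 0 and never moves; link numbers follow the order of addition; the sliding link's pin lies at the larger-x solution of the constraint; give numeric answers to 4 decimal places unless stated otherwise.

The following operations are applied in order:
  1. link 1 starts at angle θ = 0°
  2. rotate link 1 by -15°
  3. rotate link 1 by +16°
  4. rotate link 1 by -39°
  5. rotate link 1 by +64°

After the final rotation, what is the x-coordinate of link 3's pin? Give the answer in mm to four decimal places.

geometry: r = 42 mm, L = 104 mm, e = 3 mm; θ starts at 0°
rotate link 1 by -15°: θ ← 0° -15° = -15°
rotate link 1 by +16°: θ ← -15° +16° = 1°
rotate link 1 by -39°: θ ← 1° -39° = -38°
rotate link 1 by +64°: θ ← -38° +64° = 26°
crank pin P = (r cos θ, r sin θ) = (37.749350, 18.411588)
h = r sin θ − e = 18.411588 − 3 = 15.411588
x = r cos θ + √(L² − h²) = 37.749350 + 102.851752 = 140.601102

140.6011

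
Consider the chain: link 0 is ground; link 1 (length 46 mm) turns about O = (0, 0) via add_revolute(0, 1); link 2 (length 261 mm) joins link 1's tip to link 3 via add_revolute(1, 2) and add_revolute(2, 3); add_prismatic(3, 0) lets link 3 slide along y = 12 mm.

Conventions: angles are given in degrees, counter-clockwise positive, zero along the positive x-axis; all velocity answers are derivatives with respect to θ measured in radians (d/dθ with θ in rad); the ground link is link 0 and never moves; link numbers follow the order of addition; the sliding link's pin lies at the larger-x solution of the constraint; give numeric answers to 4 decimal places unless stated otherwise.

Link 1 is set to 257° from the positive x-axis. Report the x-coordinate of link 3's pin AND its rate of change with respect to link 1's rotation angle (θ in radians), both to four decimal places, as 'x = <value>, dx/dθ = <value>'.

geometry: r = 46 mm, L = 261 mm, e = 12 mm
crank pin P = (r cos θ, r sin θ) = (-10.347748, -44.821023)
h = r sin θ − e = -44.821023 − 12 = -56.821023
x = r cos θ + √(L² − h²) = -10.347748 + 254.739811 = 244.392063
dx/dθ = −r sin θ − h·r cos θ/√(L² − h²) (θ in radians; h = -56.821023) = 42.512905

x = 244.3921, dx/dθ = 42.5129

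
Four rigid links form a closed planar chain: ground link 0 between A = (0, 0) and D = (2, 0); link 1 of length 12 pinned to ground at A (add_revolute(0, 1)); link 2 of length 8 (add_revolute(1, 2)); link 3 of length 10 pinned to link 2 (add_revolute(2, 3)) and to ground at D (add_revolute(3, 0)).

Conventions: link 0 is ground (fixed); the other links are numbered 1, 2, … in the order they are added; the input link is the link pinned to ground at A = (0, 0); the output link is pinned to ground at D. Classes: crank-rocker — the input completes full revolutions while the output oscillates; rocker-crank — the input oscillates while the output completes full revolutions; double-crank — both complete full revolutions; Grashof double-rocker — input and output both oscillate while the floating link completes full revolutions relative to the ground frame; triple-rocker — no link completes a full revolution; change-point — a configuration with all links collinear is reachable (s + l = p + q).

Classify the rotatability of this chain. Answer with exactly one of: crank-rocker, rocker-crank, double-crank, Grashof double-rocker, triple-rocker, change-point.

lengths: ground=2, input=12, coupler=8, output=10
sorted: s=2 (shortest), l=12 (longest), p+q=18
s + l = 14 vs p + q = 18
s + l < p + q (Grashof) with shortest = ground link → double-crank

double-crank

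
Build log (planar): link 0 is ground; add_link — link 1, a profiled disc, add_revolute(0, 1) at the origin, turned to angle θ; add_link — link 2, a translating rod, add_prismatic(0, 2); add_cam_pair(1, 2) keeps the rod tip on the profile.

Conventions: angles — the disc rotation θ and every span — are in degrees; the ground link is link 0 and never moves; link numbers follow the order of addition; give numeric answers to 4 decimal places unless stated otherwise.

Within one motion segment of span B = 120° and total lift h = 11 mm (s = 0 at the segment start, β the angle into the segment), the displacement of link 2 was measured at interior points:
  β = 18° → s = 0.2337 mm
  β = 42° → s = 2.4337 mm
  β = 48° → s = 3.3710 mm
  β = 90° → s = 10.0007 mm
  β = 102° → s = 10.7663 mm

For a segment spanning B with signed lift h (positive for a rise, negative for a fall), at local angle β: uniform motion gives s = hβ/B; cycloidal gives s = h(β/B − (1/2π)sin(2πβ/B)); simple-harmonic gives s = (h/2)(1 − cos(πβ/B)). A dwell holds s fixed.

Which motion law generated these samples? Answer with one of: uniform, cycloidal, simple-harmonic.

candidates at β/B = r: uniform s = h·r (linear in β); cycloidal s = h·(r − sin(2πr)/(2π)); simple-harmonic s = (h/2)(1 − cos(πr))
β=18°: printed 0.2337 | uniform 1.6500, cycloidal 0.2337, simple-harmonic 0.5995
β=42°: printed 2.4337 | uniform 3.8500, cycloidal 2.4337, simple-harmonic 3.0031
β=48°: printed 3.3710 | uniform 4.4000, cycloidal 3.3710, simple-harmonic 3.8004
β=90°: printed 10.0007 | uniform 8.2500, cycloidal 10.0007, simple-harmonic 9.3891
β=102°: printed 10.7663 | uniform 9.3500, cycloidal 10.7663, simple-harmonic 10.4005
only one law matches every sample → cycloidal

cycloidal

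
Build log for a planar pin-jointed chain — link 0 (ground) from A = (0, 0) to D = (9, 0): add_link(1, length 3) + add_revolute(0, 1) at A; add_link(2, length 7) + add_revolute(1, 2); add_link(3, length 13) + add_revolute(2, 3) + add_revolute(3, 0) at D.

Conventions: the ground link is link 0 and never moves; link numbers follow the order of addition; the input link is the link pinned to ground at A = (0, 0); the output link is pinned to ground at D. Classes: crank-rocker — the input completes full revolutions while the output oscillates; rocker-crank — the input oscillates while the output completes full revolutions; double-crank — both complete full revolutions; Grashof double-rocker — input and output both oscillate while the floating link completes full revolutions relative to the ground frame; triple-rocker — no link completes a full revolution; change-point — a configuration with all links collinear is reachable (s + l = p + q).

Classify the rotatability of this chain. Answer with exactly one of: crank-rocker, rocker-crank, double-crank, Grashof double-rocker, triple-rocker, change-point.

lengths: ground=9, input=3, coupler=7, output=13
sorted: s=3 (shortest), l=13 (longest), p+q=16
s + l = 16 vs p + q = 16
s + l = p + q → change-point (collinear configuration reachable)

change-point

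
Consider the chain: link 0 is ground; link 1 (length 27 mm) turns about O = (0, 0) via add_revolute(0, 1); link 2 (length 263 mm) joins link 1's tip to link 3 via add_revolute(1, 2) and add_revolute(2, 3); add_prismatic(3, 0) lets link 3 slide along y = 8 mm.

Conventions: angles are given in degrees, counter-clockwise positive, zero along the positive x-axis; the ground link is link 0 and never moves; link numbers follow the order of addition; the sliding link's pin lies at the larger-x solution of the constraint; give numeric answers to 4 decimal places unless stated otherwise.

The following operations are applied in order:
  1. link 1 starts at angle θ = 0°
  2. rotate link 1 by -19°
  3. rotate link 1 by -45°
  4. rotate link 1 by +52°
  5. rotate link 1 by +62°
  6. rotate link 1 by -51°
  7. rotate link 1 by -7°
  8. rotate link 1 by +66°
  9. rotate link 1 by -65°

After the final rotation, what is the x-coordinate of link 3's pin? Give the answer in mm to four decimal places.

geometry: r = 27 mm, L = 263 mm, e = 8 mm; θ starts at 0°
rotate link 1 by -19°: θ ← 0° -19° = -19°
rotate link 1 by -45°: θ ← -19° -45° = -64°
rotate link 1 by +52°: θ ← -64° +52° = -12°
rotate link 1 by +62°: θ ← -12° +62° = 50°
rotate link 1 by -51°: θ ← 50° -51° = -1°
rotate link 1 by -7°: θ ← -1° -7° = -8°
rotate link 1 by +66°: θ ← -8° +66° = 58°
rotate link 1 by -65°: θ ← 58° -65° = -7°
crank pin P = (r cos θ, r sin θ) = (26.798746, -3.290472)
h = r sin θ − e = -3.290472 − 8 = -11.290472
x = r cos θ + √(L² − h²) = 26.798746 + 262.757541 = 289.556287

289.5563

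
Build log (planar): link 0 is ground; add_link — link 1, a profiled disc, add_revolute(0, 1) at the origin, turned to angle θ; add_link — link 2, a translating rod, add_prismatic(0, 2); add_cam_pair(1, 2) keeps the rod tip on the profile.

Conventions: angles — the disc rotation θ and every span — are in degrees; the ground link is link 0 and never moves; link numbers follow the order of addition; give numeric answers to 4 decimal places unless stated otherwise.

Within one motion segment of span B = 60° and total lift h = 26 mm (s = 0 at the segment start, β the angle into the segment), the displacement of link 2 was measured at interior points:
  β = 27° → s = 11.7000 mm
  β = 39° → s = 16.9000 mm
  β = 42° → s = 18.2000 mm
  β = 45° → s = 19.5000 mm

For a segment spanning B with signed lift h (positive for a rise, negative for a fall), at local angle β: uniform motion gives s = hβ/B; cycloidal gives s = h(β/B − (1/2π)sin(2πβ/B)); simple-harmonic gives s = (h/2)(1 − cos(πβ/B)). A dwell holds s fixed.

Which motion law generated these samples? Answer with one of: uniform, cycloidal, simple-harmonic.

candidates at β/B = r: uniform s = h·r (linear in β); cycloidal s = h·(r − sin(2πr)/(2π)); simple-harmonic s = (h/2)(1 − cos(πr))
β=27°: printed 11.7000 | uniform 11.7000, cycloidal 10.4213, simple-harmonic 10.9664
β=39°: printed 16.9000 | uniform 16.9000, cycloidal 20.2477, simple-harmonic 18.9019
β=42°: printed 18.2000 | uniform 18.2000, cycloidal 22.1355, simple-harmonic 20.6412
β=45°: printed 19.5000 | uniform 19.5000, cycloidal 23.6380, simple-harmonic 22.1924
only one law matches every sample → uniform

uniform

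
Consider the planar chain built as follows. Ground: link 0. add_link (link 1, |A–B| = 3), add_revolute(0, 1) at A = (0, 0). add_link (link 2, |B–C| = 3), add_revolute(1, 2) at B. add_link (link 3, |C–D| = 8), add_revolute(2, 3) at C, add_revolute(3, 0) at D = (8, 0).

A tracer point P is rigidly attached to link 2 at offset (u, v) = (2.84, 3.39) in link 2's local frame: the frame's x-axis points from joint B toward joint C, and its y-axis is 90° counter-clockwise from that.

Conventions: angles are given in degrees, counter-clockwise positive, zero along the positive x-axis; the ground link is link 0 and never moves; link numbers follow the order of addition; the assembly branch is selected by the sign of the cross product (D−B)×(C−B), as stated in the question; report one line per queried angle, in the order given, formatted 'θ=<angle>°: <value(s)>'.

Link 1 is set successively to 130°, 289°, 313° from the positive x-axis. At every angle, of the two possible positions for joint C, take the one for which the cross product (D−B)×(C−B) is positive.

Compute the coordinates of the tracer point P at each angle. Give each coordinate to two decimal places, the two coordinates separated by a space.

A=(0,0), D=(8.00,0)
θ=130°: B = A + 3.00·(cos130°, sin130°) = (-1.9284, 2.2981)
θ=130°: |BD| = 10.1909
θ=130°: circle(B,3.00) ∩ circle(D,8.00): a=2.3969, h=1.8041
θ=130°:   candidates: C₊=(0.8137,3.5152) cross=18.385; C₋=(-0.0000,0.0000) cross=-18.385
θ=130°:   branch + wants cross > 0 → take C=(0.8137,3.5152) (cross=18.385)
θ=130°: ex = (C−B)/|BC| = (0.9140,0.4057); ey = (-0.4057,0.9140)
θ=130°: P = B + 2.84·ex + 3.39·ey = (-0.7079,6.5488)
θ=289°: B = A + 3.00·(cos289°, sin289°) = (0.9767, -2.8366)
θ=289°: |BD| = 7.5745
θ=289°: circle(B,3.00) ∩ circle(D,8.00): a=0.1566, h=2.9959
θ=289°:   candidates: C₊=(-0.0000,0.0000) cross=22.692; C₋=(2.2439,-5.5558) cross=-22.692
θ=289°:   branch + wants cross > 0 → take C=(-0.0000,0.0000) (cross=22.692)
θ=289°: ex = (C−B)/|BC| = (-0.3256,0.9455); ey = (-0.9455,-0.3256)
θ=289°: P = B + 2.84·ex + 3.39·ey = (-3.1532,-1.2550)
θ=313°: B = A + 3.00·(cos313°, sin313°) = (2.0460, -2.1941)
θ=313°: |BD| = 6.3454
θ=313°: circle(B,3.00) ∩ circle(D,8.00): a=-1.1612, h=2.7662
θ=313°:   candidates: C₊=(0.0000,0.0000) cross=17.552; C₋=(1.9129,-5.1911) cross=-17.552
θ=313°:   branch + wants cross > 0 → take C=(0.0000,0.0000) (cross=17.552)
θ=313°: ex = (C−B)/|BC| = (-0.6820,0.7314); ey = (-0.7314,-0.6820)
θ=313°: P = B + 2.84·ex + 3.39·ey = (-2.3702,-2.4290)

θ=130°: -0.71 6.55
θ=289°: -3.15 -1.25
θ=313°: -2.37 -2.43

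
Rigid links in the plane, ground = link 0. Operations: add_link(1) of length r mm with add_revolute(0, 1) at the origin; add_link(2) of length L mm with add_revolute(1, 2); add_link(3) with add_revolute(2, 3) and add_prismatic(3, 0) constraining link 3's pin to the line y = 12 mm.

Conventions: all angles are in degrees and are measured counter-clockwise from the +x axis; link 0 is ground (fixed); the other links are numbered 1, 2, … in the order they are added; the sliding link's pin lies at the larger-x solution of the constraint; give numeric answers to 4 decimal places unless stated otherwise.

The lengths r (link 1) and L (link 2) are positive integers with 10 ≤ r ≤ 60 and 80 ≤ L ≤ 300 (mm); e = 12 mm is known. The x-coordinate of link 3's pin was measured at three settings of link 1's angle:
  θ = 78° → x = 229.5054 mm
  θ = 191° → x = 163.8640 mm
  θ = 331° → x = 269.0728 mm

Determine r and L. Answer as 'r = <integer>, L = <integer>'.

constraint per measurement: (x − r cos θ)² + (r sin θ − e)² = L²
subtracting the θ₁ and θ₂ equations cancels the r² and L² terms:
r = (x₁² − x₂²) / (2[(x₁cos θ₁ + e sin θ₁) − (x₂cos θ₂ + e sin θ₂)]) = 58.0000 → r = 58
L² = (x₁ − r cos θ₁)² + (r sin θ₁ − e)² = 49283.9919 → L = 222.0000 → L = 222
check at θ₃=331°: x = 269.0728 (printed 269.0728) ✓

r = 58, L = 222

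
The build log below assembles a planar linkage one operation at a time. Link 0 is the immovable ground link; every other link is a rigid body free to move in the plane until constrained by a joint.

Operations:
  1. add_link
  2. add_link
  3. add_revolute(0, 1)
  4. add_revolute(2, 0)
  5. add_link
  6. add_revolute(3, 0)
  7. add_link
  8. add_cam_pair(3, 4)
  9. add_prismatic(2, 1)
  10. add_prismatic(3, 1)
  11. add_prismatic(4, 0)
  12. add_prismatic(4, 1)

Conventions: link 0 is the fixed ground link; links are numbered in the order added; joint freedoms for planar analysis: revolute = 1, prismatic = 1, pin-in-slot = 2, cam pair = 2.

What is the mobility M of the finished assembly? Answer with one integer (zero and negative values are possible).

link 0 = ground. State L|J1|J2 = 1|0|0
+link1  2|0|0
+link2  3|0|0
R(0,1) f=1→J1  3|1|0
R(2,0) f=1→J1  3|2|0
+link3  4|2|0
R(3,0) f=1→J1  4|3|0
+link4  5|3|0
C(3,4) f=2→J2  5|3|1
P(2,1) f=1→J1  5|4|1
P(3,1) f=1→J1  5|5|1
P(4,0) f=1→J1  5|6|1
P(4,1) f=1→J1  5|7|1
M = 3(5−1)−2·7−1 = 12−14−1 = -3

M = -3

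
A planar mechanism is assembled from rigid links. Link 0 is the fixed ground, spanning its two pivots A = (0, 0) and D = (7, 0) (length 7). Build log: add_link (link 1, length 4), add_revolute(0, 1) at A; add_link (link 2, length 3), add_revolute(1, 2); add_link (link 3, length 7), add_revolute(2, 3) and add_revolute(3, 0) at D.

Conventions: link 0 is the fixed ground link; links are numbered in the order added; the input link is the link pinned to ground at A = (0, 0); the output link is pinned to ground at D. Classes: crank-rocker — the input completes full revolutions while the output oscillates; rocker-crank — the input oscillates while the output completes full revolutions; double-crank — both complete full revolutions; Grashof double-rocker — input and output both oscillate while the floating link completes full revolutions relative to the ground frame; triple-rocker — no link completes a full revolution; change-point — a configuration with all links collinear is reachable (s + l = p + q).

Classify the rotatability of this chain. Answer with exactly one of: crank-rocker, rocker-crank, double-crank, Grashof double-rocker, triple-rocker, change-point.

lengths: ground=7, input=4, coupler=3, output=7
sorted: s=3 (shortest), l=7 (longest), p+q=11
s + l = 10 vs p + q = 11
s + l < p + q (Grashof) with shortest = coupler link → Grashof double-rocker

Grashof double-rocker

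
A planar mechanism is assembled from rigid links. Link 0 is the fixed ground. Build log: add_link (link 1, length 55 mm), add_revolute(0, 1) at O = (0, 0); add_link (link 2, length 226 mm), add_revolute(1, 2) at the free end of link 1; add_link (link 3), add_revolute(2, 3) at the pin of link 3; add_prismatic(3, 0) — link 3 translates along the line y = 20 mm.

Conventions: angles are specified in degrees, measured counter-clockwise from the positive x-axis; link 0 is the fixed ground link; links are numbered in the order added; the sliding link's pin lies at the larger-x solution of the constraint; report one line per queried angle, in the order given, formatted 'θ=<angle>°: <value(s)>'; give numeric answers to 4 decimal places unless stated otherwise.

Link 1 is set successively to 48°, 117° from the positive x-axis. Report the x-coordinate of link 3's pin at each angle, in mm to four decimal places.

geometry: r = 55 mm, L = 226 mm, e = 20 mm
θ=48°: crank pin P = (r cos θ, r sin θ) = (36.802183, 40.872965)
θ=48°: h = r sin θ − e = 40.872965 − 20 = 20.872965
θ=48°: x = r cos θ + √(L² − h²) = 36.802183 + 225.034040 = 261.836224
θ=117°: crank pin P = (r cos θ, r sin θ) = (-24.969477, 49.005359)
θ=117°: h = r sin θ − e = 49.005359 − 20 = 29.005359
θ=117°: x = r cos θ + √(L² − h²) = -24.969477 + 224.130964 = 199.161487

θ=48°: 261.8362
θ=117°: 199.1615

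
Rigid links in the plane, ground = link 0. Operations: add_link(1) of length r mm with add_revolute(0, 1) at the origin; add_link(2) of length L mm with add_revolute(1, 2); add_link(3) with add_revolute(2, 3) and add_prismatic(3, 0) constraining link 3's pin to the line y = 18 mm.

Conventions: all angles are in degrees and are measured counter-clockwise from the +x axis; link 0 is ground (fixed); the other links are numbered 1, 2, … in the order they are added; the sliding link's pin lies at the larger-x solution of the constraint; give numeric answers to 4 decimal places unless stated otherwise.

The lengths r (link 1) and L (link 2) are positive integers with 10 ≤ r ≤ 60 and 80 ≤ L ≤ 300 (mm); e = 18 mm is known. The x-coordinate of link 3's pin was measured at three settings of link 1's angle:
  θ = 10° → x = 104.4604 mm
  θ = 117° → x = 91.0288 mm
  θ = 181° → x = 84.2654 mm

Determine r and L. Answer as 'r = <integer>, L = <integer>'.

constraint per measurement: (x − r cos θ)² + (r sin θ − e)² = L²
subtracting the θ₁ and θ₂ equations cancels the r² and L² terms:
r = (x₁² − x₂²) / (2[(x₁cos θ₁ + e sin θ₁) − (x₂cos θ₂ + e sin θ₂)]) = 10.0000 → r = 10
L² = (x₁ − r cos θ₁)² + (r sin θ₁ − e)² = 9215.9936 → L = 96.0000 → L = 96
check at θ₃=181°: x = 84.2654 (printed 84.2654) ✓

r = 10, L = 96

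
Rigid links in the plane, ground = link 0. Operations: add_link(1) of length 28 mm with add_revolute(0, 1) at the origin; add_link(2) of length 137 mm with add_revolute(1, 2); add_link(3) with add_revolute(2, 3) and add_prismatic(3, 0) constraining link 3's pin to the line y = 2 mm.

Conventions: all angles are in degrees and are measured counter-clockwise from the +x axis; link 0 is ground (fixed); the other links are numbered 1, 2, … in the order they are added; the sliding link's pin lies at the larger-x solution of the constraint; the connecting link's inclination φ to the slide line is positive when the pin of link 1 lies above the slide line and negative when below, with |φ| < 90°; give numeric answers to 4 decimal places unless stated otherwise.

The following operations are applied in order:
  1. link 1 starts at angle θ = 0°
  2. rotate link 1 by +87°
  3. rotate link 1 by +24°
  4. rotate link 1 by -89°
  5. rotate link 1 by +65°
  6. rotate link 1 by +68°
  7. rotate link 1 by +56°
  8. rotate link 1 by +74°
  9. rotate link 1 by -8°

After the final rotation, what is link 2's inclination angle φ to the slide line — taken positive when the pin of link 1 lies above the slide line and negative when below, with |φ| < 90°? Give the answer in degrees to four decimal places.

geometry: r = 28 mm, L = 137 mm, e = 2 mm; θ starts at 0°
rotate link 1 by +87°: θ ← 0° +87° = 87°
rotate link 1 by +24°: θ ← 87° +24° = 111°
rotate link 1 by -89°: θ ← 111° -89° = 22°
rotate link 1 by +65°: θ ← 22° +65° = 87°
rotate link 1 by +68°: θ ← 87° +68° = 155°
rotate link 1 by +56°: θ ← 155° +56° = 211°
rotate link 1 by +74°: θ ← 211° +74° = 285°
rotate link 1 by -8°: θ ← 285° -8° = 277°
h = r sin θ − e = -27.791292 − 2 = -29.791292
sin φ = h / L = -29.791292 / 137 = -0.21745469
φ = arcsin(-0.21745469) = -12.559578°

-12.5596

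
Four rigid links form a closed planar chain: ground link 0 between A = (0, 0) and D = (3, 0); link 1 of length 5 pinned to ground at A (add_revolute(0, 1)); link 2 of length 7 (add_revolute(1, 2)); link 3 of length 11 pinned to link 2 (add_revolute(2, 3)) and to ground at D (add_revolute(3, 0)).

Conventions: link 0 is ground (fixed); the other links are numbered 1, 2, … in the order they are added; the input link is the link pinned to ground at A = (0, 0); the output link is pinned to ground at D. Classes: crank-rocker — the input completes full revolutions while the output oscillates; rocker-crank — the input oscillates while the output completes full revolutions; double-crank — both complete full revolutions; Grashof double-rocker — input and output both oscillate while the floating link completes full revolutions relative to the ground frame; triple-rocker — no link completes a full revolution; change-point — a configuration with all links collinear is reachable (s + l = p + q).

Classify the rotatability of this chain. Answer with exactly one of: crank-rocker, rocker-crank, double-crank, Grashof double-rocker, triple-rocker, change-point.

lengths: ground=3, input=5, coupler=7, output=11
sorted: s=3 (shortest), l=11 (longest), p+q=12
s + l = 14 vs p + q = 12
s + l > p + q → non-Grashof → no link fully rotates → triple-rocker

triple-rocker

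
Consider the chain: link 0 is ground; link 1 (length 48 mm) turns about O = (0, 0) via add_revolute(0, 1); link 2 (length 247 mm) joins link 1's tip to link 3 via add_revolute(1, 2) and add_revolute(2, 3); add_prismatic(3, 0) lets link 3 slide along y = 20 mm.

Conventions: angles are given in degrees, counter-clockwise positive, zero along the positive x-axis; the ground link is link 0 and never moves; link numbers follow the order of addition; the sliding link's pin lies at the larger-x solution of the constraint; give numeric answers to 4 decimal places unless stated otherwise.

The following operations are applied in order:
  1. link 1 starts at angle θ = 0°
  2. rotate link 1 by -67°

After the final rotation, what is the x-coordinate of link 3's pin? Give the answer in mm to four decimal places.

geometry: r = 48 mm, L = 247 mm, e = 20 mm; θ starts at 0°
rotate link 1 by -67°: θ ← 0° -67° = -67°
crank pin P = (r cos θ, r sin θ) = (18.755094, -44.184233)
h = r sin θ − e = -44.184233 − 20 = -64.184233
x = r cos θ + √(L² − h²) = 18.755094 + 238.514956 = 257.270050

257.2701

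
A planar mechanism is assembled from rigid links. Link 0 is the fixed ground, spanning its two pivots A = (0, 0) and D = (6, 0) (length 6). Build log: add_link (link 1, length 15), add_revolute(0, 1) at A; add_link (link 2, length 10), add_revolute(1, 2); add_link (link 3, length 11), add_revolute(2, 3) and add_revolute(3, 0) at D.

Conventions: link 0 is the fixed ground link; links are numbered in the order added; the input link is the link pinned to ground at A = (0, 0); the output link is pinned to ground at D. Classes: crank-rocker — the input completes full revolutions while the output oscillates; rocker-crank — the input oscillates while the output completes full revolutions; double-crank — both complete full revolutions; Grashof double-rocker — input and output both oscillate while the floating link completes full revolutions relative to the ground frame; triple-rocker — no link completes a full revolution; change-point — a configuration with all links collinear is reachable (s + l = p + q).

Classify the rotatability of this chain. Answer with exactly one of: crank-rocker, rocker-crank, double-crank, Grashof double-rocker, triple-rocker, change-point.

lengths: ground=6, input=15, coupler=10, output=11
sorted: s=6 (shortest), l=15 (longest), p+q=21
s + l = 21 vs p + q = 21
s + l = p + q → change-point (collinear configuration reachable)

change-point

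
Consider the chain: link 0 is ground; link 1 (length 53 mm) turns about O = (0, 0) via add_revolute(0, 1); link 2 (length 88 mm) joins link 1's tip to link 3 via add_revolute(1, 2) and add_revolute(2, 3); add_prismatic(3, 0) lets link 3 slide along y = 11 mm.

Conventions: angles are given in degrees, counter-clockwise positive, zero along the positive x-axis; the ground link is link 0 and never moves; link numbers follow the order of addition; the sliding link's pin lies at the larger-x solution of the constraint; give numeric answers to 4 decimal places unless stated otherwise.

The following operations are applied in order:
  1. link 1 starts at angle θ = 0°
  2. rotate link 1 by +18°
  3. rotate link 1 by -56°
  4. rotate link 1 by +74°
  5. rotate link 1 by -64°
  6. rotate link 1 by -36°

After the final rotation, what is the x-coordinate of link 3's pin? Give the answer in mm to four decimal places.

geometry: r = 53 mm, L = 88 mm, e = 11 mm; θ starts at 0°
rotate link 1 by +18°: θ ← 0° +18° = 18°
rotate link 1 by -56°: θ ← 18° -56° = -38°
rotate link 1 by +74°: θ ← -38° +74° = 36°
rotate link 1 by -64°: θ ← 36° -64° = -28°
rotate link 1 by -36°: θ ← -28° -36° = -64°
crank pin P = (r cos θ, r sin θ) = (23.233671, -47.636084)
h = r sin θ − e = -47.636084 − 11 = -58.636084
x = r cos θ + √(L² − h²) = 23.233671 + 65.618668 = 88.852339

88.8523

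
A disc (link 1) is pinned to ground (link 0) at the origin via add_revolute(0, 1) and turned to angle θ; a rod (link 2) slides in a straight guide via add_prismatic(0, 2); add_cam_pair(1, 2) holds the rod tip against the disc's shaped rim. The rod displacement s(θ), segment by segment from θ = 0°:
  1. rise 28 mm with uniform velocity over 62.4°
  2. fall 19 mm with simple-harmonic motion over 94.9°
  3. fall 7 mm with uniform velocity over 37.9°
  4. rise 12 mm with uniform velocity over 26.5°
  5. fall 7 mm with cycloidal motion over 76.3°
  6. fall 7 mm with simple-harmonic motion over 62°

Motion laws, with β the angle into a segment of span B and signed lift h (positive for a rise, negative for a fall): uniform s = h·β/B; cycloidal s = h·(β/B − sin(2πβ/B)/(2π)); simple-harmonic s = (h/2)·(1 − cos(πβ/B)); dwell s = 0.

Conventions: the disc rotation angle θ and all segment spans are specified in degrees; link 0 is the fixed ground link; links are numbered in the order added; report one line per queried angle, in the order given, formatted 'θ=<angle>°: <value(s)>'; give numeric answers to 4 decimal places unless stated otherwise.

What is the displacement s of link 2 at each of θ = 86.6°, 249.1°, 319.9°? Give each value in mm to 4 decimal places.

segment 1 (0° to 62.4°, uniform, h = 28) is passed completely: s = 0.0000 + (28) = 28.0000
θ = 86.6° falls in segment 2 (62.4° to 157.3°, simple-harmonic, h = -19): β = 86.6 − 62.4 = 24.2°, B = 94.9°; Δs = -19/2·(1 − cos(π·0.2550)) = -2.8889; s = 28.0000 − 2.8889 = 25.1111
segment 2 (62.4° to 157.3°, simple-harmonic, h = -19) is passed completely: s = 28.0000 + (-19) = 9.0000
segment 3 (157.3° to 195.2°, uniform, h = -7) is passed completely: s = 9.0000 + (-7) = 2.0000
segment 4 (195.2° to 221.7°, uniform, h = 12) is passed completely: s = 2.0000 + (12) = 14.0000
θ = 249.1° falls in segment 5 (221.7° to 298°, cycloidal, h = -7): β = 249.1 − 221.7 = 27.4°, B = 76.3°; Δs = -7·(0.3591 − sin(2π·0.3591)/(2π)) = -1.6514; s = 14.0000 − 1.6514 = 12.3486
segment 5 (221.7° to 298°, cycloidal, h = -7) is passed completely: s = 14.0000 + (-7) = 7.0000
θ = 319.9° falls in segment 6 (298° to 360°, simple-harmonic, h = -7): β = 319.9 − 298 = 21.9°, B = 62°; Δs = -7/2·(1 − cos(π·0.3532)) = -1.9427; s = 7.0000 − 1.9427 = 5.0573

θ=86.6°: 25.1111
θ=249.1°: 12.3486
θ=319.9°: 5.0573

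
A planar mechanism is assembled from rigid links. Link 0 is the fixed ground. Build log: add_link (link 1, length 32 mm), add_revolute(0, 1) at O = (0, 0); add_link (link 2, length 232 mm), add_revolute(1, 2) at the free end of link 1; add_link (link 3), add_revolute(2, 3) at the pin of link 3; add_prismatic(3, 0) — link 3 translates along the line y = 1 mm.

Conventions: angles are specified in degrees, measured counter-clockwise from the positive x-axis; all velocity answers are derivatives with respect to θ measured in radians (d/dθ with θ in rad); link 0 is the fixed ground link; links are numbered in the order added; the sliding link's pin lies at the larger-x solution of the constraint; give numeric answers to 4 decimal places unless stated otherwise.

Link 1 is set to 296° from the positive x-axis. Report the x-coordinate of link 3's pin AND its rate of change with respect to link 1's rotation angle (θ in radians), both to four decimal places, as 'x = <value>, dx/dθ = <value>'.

geometry: r = 32 mm, L = 232 mm, e = 1 mm
crank pin P = (r cos θ, r sin θ) = (14.027877, -28.761409)
h = r sin θ − e = -28.761409 − 1 = -29.761409
x = r cos θ + √(L² − h²) = 14.027877 + 230.083156 = 244.111032
dx/dθ = −r sin θ − h·r cos θ/√(L² − h²) (θ in radians; h = -29.761409) = 30.575925

x = 244.1110, dx/dθ = 30.5759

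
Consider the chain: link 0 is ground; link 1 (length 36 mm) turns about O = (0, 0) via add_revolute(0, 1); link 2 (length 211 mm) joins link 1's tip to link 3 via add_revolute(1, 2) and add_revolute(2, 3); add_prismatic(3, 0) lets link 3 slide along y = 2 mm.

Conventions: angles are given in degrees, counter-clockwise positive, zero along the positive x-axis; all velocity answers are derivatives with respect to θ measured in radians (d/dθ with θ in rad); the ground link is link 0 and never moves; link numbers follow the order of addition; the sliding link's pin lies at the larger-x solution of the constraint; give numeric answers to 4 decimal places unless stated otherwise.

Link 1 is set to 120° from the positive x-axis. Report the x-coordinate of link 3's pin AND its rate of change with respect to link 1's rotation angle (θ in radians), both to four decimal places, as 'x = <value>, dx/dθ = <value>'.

geometry: r = 36 mm, L = 211 mm, e = 2 mm
crank pin P = (r cos θ, r sin θ) = (-18.000000, 31.176915)
h = r sin θ − e = 31.176915 − 2 = 29.176915
x = r cos θ + √(L² − h²) = -18.000000 + 208.972983 = 190.972983
dx/dθ = −r sin θ − h·r cos θ/√(L² − h²) (θ in radians; h = 29.176915) = -28.663745

x = 190.9730, dx/dθ = -28.6637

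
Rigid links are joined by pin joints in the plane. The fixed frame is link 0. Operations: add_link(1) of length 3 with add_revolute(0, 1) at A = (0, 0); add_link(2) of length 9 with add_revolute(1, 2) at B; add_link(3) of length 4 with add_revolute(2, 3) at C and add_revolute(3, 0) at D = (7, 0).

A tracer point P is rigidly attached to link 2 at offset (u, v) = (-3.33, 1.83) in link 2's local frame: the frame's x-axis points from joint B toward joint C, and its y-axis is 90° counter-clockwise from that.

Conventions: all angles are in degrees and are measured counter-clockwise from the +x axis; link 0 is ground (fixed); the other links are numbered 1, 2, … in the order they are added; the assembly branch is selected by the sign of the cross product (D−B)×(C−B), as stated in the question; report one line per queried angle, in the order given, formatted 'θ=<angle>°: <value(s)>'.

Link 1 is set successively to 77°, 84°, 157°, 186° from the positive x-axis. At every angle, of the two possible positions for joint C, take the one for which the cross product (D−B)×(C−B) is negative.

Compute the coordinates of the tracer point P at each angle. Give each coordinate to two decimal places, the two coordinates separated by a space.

A=(0,0), D=(7.00,0)
θ=77°: B = A + 3.00·(cos77°, sin77°) = (0.6749, 2.9231)
θ=77°: |BD| = 6.9679
θ=77°: circle(B,9.00) ∩ circle(D,4.00): a=8.1482, h=3.8219
θ=77°:   candidates: C₊=(9.6747,2.9742) cross=26.631; C₋=(6.4681,-3.9645) cross=-26.631
θ=77°:   branch - wants cross < 0 → take C=(6.4681,-3.9645) (cross=-26.631)
θ=77°: ex = (C−B)/|BC| = (0.6437,-0.7653); ey = (0.7653,0.6437)
θ=77°: P = B + -3.33·ex + 1.83·ey = (-0.0682,6.6495)
θ=84°: B = A + 3.00·(cos84°, sin84°) = (0.3136, 2.9836)
θ=84°: |BD| = 7.3219
θ=84°: circle(B,9.00) ∩ circle(D,4.00): a=8.0997, h=3.9236
θ=84°:   candidates: C₊=(9.3091,3.2662) cross=28.728; C₋=(6.1115,-3.9001) cross=-28.728
θ=84°:   branch - wants cross < 0 → take C=(6.1115,-3.9001) (cross=-28.728)
θ=84°: ex = (C−B)/|BC| = (0.6442,-0.7648); ey = (0.7648,0.6442)
θ=84°: P = B + -3.33·ex + 1.83·ey = (-0.4320,6.7094)
θ=157°: B = A + 3.00·(cos157°, sin157°) = (-2.7615, 1.1722)
θ=157°: |BD| = 9.8316
θ=157°: circle(B,9.00) ∩ circle(D,4.00): a=8.2215, h=3.6616
θ=157°:   candidates: C₊=(5.8379,3.8275) cross=36.000; C₋=(4.9648,-3.4435) cross=-36.000
θ=157°:   branch - wants cross < 0 → take C=(4.9648,-3.4435) (cross=-36.000)
θ=157°: ex = (C−B)/|BC| = (0.8585,-0.5129); ey = (0.5129,0.8585)
θ=157°: P = B + -3.33·ex + 1.83·ey = (-4.6817,4.4510)
θ=186°: B = A + 3.00·(cos186°, sin186°) = (-2.9836, -0.3136)
θ=186°: |BD| = 9.9885
θ=186°: circle(B,9.00) ∩ circle(D,4.00): a=8.2480, h=3.6015
θ=186°:   candidates: C₊=(5.1473,3.5451) cross=35.973; C₋=(5.3734,-3.6543) cross=-35.973
θ=186°:   branch - wants cross < 0 → take C=(5.3734,-3.6543) (cross=-35.973)
θ=186°: ex = (C−B)/|BC| = (0.9286,-0.3712); ey = (0.3712,0.9286)
θ=186°: P = B + -3.33·ex + 1.83·ey = (-5.3964,2.6218)

θ=77°: -0.07 6.65
θ=84°: -0.43 6.71
θ=157°: -4.68 4.45
θ=186°: -5.40 2.62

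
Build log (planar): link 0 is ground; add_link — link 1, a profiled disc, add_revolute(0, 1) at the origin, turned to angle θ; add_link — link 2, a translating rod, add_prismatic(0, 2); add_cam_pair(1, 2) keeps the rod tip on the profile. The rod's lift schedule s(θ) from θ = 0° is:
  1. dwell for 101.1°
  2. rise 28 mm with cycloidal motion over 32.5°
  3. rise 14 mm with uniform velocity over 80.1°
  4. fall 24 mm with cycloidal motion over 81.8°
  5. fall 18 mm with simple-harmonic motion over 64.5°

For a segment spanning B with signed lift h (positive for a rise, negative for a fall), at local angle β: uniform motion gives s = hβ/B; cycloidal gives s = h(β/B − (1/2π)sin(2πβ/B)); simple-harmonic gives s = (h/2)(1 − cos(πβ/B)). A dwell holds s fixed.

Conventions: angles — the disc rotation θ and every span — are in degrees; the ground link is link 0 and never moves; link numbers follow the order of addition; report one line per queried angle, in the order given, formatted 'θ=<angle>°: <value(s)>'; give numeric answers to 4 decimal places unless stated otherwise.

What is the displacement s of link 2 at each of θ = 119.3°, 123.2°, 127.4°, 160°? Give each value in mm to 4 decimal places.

seg 1 [0°–101.1°] dwell: s stays 0.0000
seg 2 [101.1°–133.6°] cycloidal, h=28: θ=119.3° here. β=18.2, B=32.5. 28·(0.5600 − sin(2π·0.5600)/(2π)) = 17.3205 → s = 17.3205
seg 2 [101.1°–133.6°] cycloidal, h=28: θ=123.2° here. β=22.1, B=32.5. 28·(0.6800 − sin(2π·0.6800)/(2π)) = 23.0722 → s = 23.0722
seg 2 [101.1°–133.6°] cycloidal, h=28: θ=127.4° here. β=26.3, B=32.5. 28·(0.8092 − sin(2π·0.8092)/(2π)) = 26.8097 → s = 26.8097
seg 2 [101.1°–133.6°] cycloidal, h=28: full span → s += 28 → s = 28.0000
seg 3 [133.6°–213.7°] uniform, h=14: θ=160° here. β=26.4, B=80.1. 14·26.4/80.1 = 4.6142 → s = 32.6142

θ=119.3°: 17.3205
θ=123.2°: 23.0722
θ=127.4°: 26.8097
θ=160°: 32.6142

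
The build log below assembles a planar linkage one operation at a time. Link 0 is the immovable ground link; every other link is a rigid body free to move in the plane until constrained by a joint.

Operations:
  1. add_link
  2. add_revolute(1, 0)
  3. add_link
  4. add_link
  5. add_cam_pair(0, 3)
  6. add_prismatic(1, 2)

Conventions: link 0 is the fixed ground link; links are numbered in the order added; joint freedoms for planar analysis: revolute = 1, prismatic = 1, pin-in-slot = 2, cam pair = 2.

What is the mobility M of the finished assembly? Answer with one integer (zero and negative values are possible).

link 0 = ground. State L|J1|J2 = 1|0|0
+link1  2|0|0
R(1,0) f=1→J1  2|1|0
+link2  3|1|0
+link3  4|1|0
C(0,3) f=2→J2  4|1|1
P(1,2) f=1→J1  4|2|1
M = 3(4−1)−2·2−1 = 9−4−1 = 4

M = 4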